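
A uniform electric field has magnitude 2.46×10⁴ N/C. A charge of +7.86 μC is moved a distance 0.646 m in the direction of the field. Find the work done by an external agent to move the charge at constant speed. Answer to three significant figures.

-0.125 J

The potential change for a displacement 0.646 m in the direction of the field is ΔV = −Ed = -1.59×10⁴ V.
W_ext = qΔV = -0.125 J.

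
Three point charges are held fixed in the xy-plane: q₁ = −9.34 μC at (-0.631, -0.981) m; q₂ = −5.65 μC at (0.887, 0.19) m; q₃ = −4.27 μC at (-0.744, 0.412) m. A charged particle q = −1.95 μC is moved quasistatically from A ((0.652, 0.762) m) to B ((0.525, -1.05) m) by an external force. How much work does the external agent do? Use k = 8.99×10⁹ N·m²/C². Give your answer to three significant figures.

For quasistatic motion the external work equals the change in potential energy: W_ext = qΔV = q(V_B − V_A).
At A: distances to the source charges are 2.16 m, 0.618 m, 1.44 m; V_A = Σ kqᵢ/rᵢ = -1.48×10⁵ V.
At B: distances to the source charges are 1.16 m, 1.29 m, 1.94 m; V_B = Σ kqᵢ/rᵢ = -1.32×10⁵ V.
ΔV = V_B − V_A = 1.60×10⁴ V.
W_ext = qΔV = (-1.95×10⁻⁶ C)(1.60×10⁴ V) = -0.0311 J.

-0.0311 J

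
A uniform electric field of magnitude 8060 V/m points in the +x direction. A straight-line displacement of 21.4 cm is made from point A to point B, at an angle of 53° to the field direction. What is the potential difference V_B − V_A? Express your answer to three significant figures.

Only the component of displacement along E changes the potential: ΔV = −E·d·cosθ.
ΔV = −(8060 V/m)(0.214 m)cos53° = -1040 V.

-1040 V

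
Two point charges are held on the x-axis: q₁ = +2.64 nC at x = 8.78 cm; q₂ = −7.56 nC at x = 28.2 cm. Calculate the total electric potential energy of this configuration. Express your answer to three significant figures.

The work to assemble the configuration equals its total potential energy, U = Σ kqᵢqⱼ/rᵢⱼ over all pairs.
Pair separations: r₁₂ = 0.194 m.
U = (-9.24×10⁻⁷) = -9.24×10⁻⁷ J.

-9.24×10⁻⁷ J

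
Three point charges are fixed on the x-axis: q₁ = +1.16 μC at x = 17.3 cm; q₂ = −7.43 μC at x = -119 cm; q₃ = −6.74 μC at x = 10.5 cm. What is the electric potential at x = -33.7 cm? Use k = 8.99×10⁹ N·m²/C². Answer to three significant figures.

Electric potential is a scalar, so the contributions from each charge add algebraically: V = Σ kqᵢ/rᵢ.
Distances from the field point to each charge: r₁ = 0.510 m, r₂ = 0.853 m, r₃ = 0.442 m.
V = k[(1.16×10⁻⁶)/(0.510) + (-7.43×10⁻⁶)/(0.853) + (-6.74×10⁻⁶)/(0.442)] = -1.95×10⁵ V.

-1.95×10⁵ V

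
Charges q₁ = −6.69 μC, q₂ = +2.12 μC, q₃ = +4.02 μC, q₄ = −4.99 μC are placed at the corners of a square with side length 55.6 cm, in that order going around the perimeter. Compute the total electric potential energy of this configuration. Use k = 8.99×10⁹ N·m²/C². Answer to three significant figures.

The work to assemble the configuration equals its total potential energy, U = Σ kqᵢqⱼ/rᵢⱼ over all pairs.
The four side pairs have separation 0.556 m and the two diagonal pairs 0.786 m.
Summing all 6 pair terms gives U = -0.305 J.

-0.305 J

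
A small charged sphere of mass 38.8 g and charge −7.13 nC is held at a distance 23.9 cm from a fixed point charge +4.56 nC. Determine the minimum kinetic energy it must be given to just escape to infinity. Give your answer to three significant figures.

1.22×10⁻⁶ J

To just escape, total mechanical energy must reach zero at infinity: ½mv²_min + U = 0, so ½mv²_min = −U = |kQq|/r.
|U| = |kQq|/r = (8.99×10⁹ N·m²/C²)(4.56×10⁻⁹)(7.13×10⁻⁹)/(0.239) = 1.22×10⁻⁶ J.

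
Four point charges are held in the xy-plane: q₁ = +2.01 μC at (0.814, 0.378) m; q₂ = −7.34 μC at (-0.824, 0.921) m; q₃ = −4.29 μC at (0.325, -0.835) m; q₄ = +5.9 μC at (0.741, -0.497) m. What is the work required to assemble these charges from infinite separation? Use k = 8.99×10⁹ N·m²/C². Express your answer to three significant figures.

The assembly work is the sum of pairwise potential energies, U = Σ_{i<j} kqᵢqⱼ/rᵢⱼ.
Pair separations: r₁₂ = 1.73 m, r₁₃ = 1.31 m, r₁₄ = 0.878 m, r₂₃ = 2.10 m, r₂₄ = 2.11 m, r₃₄ = 0.536 m.
Summing all 6 pair terms gives U = -0.489 J.

-0.489 J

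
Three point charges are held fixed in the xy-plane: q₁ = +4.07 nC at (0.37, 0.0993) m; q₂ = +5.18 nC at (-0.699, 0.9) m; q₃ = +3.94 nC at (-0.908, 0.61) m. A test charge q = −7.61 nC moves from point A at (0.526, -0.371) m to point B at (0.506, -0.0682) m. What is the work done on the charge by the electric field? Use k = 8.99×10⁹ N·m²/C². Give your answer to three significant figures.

The work done by the electric force is W_field = −ΔU = −q(V_B − V_A) = q(V_A − V_B).
At A: distances to the source charges are 0.495 m, 1.77 m, 1.74 m; V_A = Σ kqᵢ/rᵢ = 121 V.
At B: distances to the source charges are 0.216 m, 1.55 m, 1.57 m; V_B = Σ kqᵢ/rᵢ = 222 V.
ΔV = V_B − V_A = 102 V.
W_field = −qΔV = −(-7.61×10⁻⁹ C)(102 V) = 7.74×10⁻⁷ J.

7.74×10⁻⁷ J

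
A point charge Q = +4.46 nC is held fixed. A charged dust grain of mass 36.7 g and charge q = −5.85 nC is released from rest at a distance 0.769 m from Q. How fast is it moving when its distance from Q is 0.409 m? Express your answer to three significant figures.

Only the electrostatic force acts, so mechanical energy is conserved: ½mv² = U₁ − U₂ = kQq(1/r₁ − 1/r₂).
U₁ − U₂ = (8.99×10⁹ N·m²/C²)(4.46×10⁻⁹ C)(-5.85×10⁻⁹ C)(1/0.769 − 1/0.409) = 2.68×10⁻⁷ J.
v = √(2·2.68×10⁻⁷/0.0367) = 3.83×10⁻³ m/s.

3.83×10⁻³ m/s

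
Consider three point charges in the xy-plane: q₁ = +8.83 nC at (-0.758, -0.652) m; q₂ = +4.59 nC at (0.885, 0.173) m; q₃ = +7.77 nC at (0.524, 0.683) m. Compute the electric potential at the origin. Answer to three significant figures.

The total potential is the scalar sum of each charge's contribution, V = Σ kqᵢ/rᵢ.
Distances from the field point to each charge: r₁ = 1.00 m, r₂ = 0.902 m, r₃ = 0.861 m.
V = k[(8.83×10⁻⁹)/(1.00) + (4.59×10⁻⁹)/(0.902) + (7.77×10⁻⁹)/(0.861)] = 206 V.

206 V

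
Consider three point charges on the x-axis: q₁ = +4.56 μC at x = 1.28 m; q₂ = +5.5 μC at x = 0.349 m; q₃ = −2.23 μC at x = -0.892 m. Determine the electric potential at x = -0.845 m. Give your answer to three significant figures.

-3.66×10⁵ V

Electric potential is a scalar, so the contributions from each charge add algebraically: V = Σ kqᵢ/rᵢ.
Distances from the field point to each charge: r₁ = 2.12 m, r₂ = 1.19 m, r₃ = 0.0470 m.
V = k[(4.56×10⁻⁶)/(2.12) + (5.50×10⁻⁶)/(1.19) + (-2.23×10⁻⁶)/(0.0470)] = -3.66×10⁵ V.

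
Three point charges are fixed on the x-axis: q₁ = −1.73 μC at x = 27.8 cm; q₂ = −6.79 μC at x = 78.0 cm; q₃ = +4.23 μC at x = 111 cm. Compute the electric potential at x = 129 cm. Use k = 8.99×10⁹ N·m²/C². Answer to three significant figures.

The total potential is the scalar sum of each charge's contribution, V = Σ kqᵢ/rᵢ.
Distances from the field point to each charge: r₁ = 1.01 m, r₂ = 0.510 m, r₃ = 0.180 m.
V = k[(-1.73×10⁻⁶)/(1.01) + (-6.79×10⁻⁶)/(0.510) + (4.23×10⁻⁶)/(0.180)] = 7.62×10⁴ V.

7.62×10⁴ V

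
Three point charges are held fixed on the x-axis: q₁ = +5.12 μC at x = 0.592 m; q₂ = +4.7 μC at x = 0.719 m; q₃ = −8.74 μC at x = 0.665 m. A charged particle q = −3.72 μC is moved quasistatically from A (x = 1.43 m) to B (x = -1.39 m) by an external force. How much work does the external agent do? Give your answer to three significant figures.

0.0246 J

For quasistatic motion the external work equals the change in potential energy: W_ext = qΔV = q(V_B − V_A).
At A: distances to the source charges are 0.838 m, 0.711 m, 0.765 m; V_A = Σ kqᵢ/rᵢ = 1.16×10⁴ V.
At B: distances to the source charges are 1.98 m, 2.11 m, 2.05 m; V_B = Σ kqᵢ/rᵢ = 5020 V.
ΔV = V_B − V_A = -6620 V.
W_ext = qΔV = (-3.72×10⁻⁶ C)(-6620 V) = 0.0246 J.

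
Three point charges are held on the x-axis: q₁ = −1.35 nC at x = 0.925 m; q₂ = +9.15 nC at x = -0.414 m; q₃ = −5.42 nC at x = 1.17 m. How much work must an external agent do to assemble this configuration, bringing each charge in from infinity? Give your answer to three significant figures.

The work to assemble the configuration equals its total potential energy, U = Σ kqᵢqⱼ/rᵢⱼ over all pairs.
Pair separations: r₁₂ = 1.34 m, r₁₃ = 0.245 m, r₂₃ = 1.58 m.
U = (-8.29×10⁻⁸) + (2.68×10⁻⁷) + (-2.81×10⁻⁷) = -9.59×10⁻⁸ J.

-9.59×10⁻⁸ J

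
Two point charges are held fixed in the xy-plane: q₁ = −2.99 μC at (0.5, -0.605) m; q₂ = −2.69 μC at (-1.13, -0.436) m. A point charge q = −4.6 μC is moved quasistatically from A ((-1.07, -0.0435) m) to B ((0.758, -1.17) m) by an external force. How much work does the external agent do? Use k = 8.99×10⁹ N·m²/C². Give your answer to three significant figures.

For quasistatic motion the external work equals the change in potential energy: W_ext = qΔV = q(V_B − V_A).
At A: distances to the source charges are 1.67 m, 0.397 m; V_A = Σ kqᵢ/rᵢ = -7.70×10⁴ V.
At B: distances to the source charges are 0.621 m, 2.03 m; V_B = Σ kqᵢ/rᵢ = -5.52×10⁴ V.
ΔV = V_B − V_A = 2.18×10⁴ V.
W_ext = qΔV = (-4.60×10⁻⁶ C)(2.18×10⁴ V) = -0.100 J.

-0.100 J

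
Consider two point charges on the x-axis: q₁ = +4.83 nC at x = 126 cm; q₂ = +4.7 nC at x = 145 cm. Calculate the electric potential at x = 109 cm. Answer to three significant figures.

373 V

The total potential is the scalar sum of each charge's contribution, V = Σ kqᵢ/rᵢ.
Distances from the field point to each charge: r₁ = 0.170 m, r₂ = 0.360 m.
V = k[(4.83×10⁻⁹)/(0.170) + (4.70×10⁻⁹)/(0.360)] = 373 V.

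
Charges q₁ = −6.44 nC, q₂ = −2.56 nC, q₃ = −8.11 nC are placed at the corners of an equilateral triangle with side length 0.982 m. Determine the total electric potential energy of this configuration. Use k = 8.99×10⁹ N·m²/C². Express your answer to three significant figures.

8.19×10⁻⁷ J

The assembly work is the sum of pairwise potential energies, U = Σ_{i<j} kqᵢqⱼ/rᵢⱼ.
All three pair separations equal the side length, 0.982 m.
U = (1.51×10⁻⁷) + (4.78×10⁻⁷) + (1.90×10⁻⁷) = 8.19×10⁻⁷ J.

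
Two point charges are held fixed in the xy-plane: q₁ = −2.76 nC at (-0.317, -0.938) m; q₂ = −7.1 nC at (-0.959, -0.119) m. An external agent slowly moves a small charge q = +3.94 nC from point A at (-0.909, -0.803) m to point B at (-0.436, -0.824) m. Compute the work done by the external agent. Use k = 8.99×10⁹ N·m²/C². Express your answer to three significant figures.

-3.52×10⁻⁷ J

For quasistatic motion the external work equals the change in potential energy: W_ext = qΔV = q(V_B − V_A).
At A: distances to the source charges are 0.607 m, 0.686 m; V_A = Σ kqᵢ/rᵢ = -134 V.
At B: distances to the source charges are 0.165 m, 0.878 m; V_B = Σ kqᵢ/rᵢ = -223 V.
ΔV = V_B − V_A = -89.3 V.
W_ext = qΔV = (3.94×10⁻⁹ C)(-89.3 V) = -3.52×10⁻⁷ J.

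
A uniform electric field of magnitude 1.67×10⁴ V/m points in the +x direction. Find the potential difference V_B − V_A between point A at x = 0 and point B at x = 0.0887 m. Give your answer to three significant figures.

-1480 V

In a uniform field, potential decreases in the direction of E: V_B − V_A = −E·Δx.
V_B − V_A = −(1.67×10⁴ V/m)(0.0887 m) = -1480 V.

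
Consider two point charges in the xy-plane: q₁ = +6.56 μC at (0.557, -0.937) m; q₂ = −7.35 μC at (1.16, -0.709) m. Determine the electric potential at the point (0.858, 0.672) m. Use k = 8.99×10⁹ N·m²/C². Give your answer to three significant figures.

Electric potential is a scalar, so the contributions from each charge add algebraically: V = Σ kqᵢ/rᵢ.
Distances from the field point to each charge: r₁ = 1.64 m, r₂ = 1.41 m.
V = k[(6.56×10⁻⁶)/(1.64) + (-7.35×10⁻⁶)/(1.41)] = -1.07×10⁴ V.

-1.07×10⁴ V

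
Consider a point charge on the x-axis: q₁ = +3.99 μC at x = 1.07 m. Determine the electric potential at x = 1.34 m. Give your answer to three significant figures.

Electric potential is a scalar, so the contributions from each charge add algebraically: V = Σ kqᵢ/rᵢ.
V = k[(3.99×10⁻⁶)/(0.270)] = 1.33×10⁵ V.

1.33×10⁵ V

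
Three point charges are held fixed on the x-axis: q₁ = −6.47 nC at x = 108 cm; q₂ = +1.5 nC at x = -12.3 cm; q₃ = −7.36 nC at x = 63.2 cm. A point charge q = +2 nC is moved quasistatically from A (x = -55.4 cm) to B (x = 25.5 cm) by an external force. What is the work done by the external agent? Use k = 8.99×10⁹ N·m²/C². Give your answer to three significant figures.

For quasistatic motion the external work equals the change in potential energy: W_ext = qΔV = q(V_B − V_A).
At A: distances to the source charges are 1.63 m, 0.431 m, 1.19 m; V_A = Σ kqᵢ/rᵢ = -60.1 V.
At B: distances to the source charges are 0.825 m, 0.378 m, 0.377 m; V_B = Σ kqᵢ/rᵢ = -210 V.
ΔV = V_B − V_A = -150 V.
W_ext = qΔV = (2.00×10⁻⁹ C)(-150 V) = -3.00×10⁻⁷ J.

-3.00×10⁻⁷ J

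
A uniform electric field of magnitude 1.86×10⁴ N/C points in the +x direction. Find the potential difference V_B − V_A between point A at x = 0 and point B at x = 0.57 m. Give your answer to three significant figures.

-1.06×10⁴ V

In a uniform field, potential decreases in the direction of E: V_B − V_A = −E·Δx.
V_B − V_A = −(1.86×10⁴ V/m)(0.570 m) = -1.06×10⁴ V.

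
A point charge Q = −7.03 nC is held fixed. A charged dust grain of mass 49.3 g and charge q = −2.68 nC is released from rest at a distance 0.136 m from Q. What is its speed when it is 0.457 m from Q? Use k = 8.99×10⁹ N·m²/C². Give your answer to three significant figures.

5.96×10⁻³ m/s

Only the electrostatic force acts, so mechanical energy is conserved: ½mv² = U₁ − U₂ = kQq(1/r₁ − 1/r₂).
U₁ − U₂ = (8.99×10⁹ N·m²/C²)(-7.03×10⁻⁹ C)(-2.68×10⁻⁹ C)(1/0.136 − 1/0.457) = 8.75×10⁻⁷ J.
v = √(2·8.75×10⁻⁷/0.0493) = 5.96×10⁻³ m/s.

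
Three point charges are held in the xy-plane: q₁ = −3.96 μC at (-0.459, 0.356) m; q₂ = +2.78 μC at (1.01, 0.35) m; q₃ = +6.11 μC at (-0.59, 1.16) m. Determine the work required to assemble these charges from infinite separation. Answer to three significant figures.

-0.249 J

The assembly work is the sum of pairwise potential energies, U = Σ_{i<j} kqᵢqⱼ/rᵢⱼ.
Pair separations: r₁₂ = 1.47 m, r₁₃ = 0.815 m, r₂₃ = 1.79 m.
U = (-0.0674) + (-0.267) + (0.0851) = -0.249 J.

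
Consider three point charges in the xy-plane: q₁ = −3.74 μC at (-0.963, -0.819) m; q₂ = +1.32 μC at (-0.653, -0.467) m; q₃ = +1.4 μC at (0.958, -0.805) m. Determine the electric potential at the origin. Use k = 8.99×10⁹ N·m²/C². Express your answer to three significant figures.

Electric potential is a scalar, so the contributions from each charge add algebraically: V = Σ kqᵢ/rᵢ.
Distances from the field point to each charge: r₁ = 1.26 m, r₂ = 0.803 m, r₃ = 1.25 m.
V = k[(-3.74×10⁻⁶)/(1.26) + (1.32×10⁻⁶)/(0.803) + (1.40×10⁻⁶)/(1.25)] = -1760 V.

-1760 V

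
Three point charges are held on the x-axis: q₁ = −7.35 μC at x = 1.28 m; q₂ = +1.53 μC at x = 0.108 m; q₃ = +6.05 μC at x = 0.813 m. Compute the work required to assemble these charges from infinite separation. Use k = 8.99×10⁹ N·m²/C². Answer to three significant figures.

-0.824 J

The work to assemble the configuration equals its total potential energy, U = Σ kqᵢqⱼ/rᵢⱼ over all pairs.
Pair separations: r₁₂ = 1.17 m, r₁₃ = 0.467 m, r₂₃ = 0.705 m.
U = (-0.0863) + (-0.856) + (0.118) = -0.824 J.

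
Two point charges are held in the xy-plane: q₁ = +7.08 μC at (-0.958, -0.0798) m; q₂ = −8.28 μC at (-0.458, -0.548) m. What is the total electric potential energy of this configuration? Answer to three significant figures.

-0.769 J

The work to assemble the configuration equals its total potential energy, U = Σ kqᵢqⱼ/rᵢⱼ over all pairs.
Pair separations: r₁₂ = 0.685 m.
U = (-0.769) = -0.769 J.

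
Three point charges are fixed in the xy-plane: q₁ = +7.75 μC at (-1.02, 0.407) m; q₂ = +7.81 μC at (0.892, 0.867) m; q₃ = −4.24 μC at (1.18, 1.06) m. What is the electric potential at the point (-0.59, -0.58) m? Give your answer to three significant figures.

8.28×10⁴ V

Electric potential is a scalar, so the contributions from each charge add algebraically: V = Σ kqᵢ/rᵢ.
Distances from the field point to each charge: r₁ = 1.08 m, r₂ = 2.07 m, r₃ = 2.41 m.
V = k[(7.75×10⁻⁶)/(1.08) + (7.81×10⁻⁶)/(2.07) + (-4.24×10⁻⁶)/(2.41)] = 8.28×10⁴ V.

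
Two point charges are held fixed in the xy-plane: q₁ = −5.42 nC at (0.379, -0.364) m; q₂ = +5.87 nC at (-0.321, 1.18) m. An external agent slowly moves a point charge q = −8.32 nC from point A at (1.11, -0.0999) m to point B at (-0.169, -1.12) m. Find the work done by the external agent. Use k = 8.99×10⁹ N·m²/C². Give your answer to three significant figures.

-4.92×10⁻⁸ J

For quasistatic motion the external work equals the change in potential energy: W_ext = qΔV = q(V_B − V_A).
At A: distances to the source charges are 0.777 m, 1.92 m; V_A = Σ kqᵢ/rᵢ = -35.2 V.
At B: distances to the source charges are 0.934 m, 2.31 m; V_B = Σ kqᵢ/rᵢ = -29.3 V.
ΔV = V_B − V_A = 5.91 V.
W_ext = qΔV = (-8.32×10⁻⁹ C)(5.91 V) = -4.92×10⁻⁸ J.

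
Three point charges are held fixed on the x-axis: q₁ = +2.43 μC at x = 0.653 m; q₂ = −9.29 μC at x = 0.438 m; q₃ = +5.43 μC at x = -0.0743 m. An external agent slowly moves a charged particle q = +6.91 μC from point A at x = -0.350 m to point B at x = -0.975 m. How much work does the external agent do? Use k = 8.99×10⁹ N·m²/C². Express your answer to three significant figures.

-0.583 J

For quasistatic motion the external work equals the change in potential energy: W_ext = qΔV = q(V_B − V_A).
At A: distances to the source charges are 1.00 m, 0.788 m, 0.276 m; V_A = Σ kqᵢ/rᵢ = 9.29×10⁴ V.
At B: distances to the source charges are 1.63 m, 1.41 m, 0.901 m; V_B = Σ kqᵢ/rᵢ = 8510 V.
ΔV = V_B − V_A = -8.43×10⁴ V.
W_ext = qΔV = (6.91×10⁻⁶ C)(-8.43×10⁴ V) = -0.583 J.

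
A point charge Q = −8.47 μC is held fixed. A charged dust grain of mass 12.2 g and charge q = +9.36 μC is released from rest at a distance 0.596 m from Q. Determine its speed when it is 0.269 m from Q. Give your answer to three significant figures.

15.4 m/s

Only the electrostatic force acts, so mechanical energy is conserved: ½mv² = U₁ − U₂ = kQq(1/r₁ − 1/r₂).
U₁ − U₂ = (8.99×10⁹ N·m²/C²)(-8.47×10⁻⁶ C)(9.36×10⁻⁶ C)(1/0.596 − 1/0.269) = 1.45 J.
v = √(2·1.45/0.0122) = 15.4 m/s.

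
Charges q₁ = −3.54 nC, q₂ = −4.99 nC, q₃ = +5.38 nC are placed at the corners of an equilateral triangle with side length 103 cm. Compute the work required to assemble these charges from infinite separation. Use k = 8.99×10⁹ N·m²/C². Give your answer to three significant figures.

The work to assemble the configuration equals its total potential energy, U = Σ kqᵢqⱼ/rᵢⱼ over all pairs.
All three pair separations equal the side length, 1.03 m.
U = (1.54×10⁻⁷) + (-1.66×10⁻⁷) + (-2.34×10⁻⁷) = -2.46×10⁻⁷ J.

-2.46×10⁻⁷ J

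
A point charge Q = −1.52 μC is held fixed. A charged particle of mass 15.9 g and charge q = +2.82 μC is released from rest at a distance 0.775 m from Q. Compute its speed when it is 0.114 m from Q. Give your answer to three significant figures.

Only the electrostatic force acts, so mechanical energy is conserved: ½mv² = U₁ − U₂ = kQq(1/r₁ − 1/r₂).
U₁ − U₂ = (8.99×10⁹ N·m²/C²)(-1.52×10⁻⁶ C)(2.82×10⁻⁶ C)(1/0.775 − 1/0.114) = 0.288 J.
v = √(2·0.288/0.0159) = 6.02 m/s.

6.02 m/s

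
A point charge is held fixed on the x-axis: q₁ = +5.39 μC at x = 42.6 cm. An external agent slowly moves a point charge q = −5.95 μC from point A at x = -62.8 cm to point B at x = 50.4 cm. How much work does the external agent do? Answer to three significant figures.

For quasistatic motion the external work equals the change in potential energy: W_ext = qΔV = q(V_B − V_A).
At A: distance to the source charge is 1.05 m; V_A = kq₁/r = 4.60×10⁴ V.
At B: distance to the source charge is 0.0780 m; V_B = kq₁/r = 6.21×10⁵ V.
ΔV = V_B − V_A = 5.75×10⁵ V.
W_ext = qΔV = (-5.95×10⁻⁶ C)(5.75×10⁵ V) = -3.42 J.

-3.42 J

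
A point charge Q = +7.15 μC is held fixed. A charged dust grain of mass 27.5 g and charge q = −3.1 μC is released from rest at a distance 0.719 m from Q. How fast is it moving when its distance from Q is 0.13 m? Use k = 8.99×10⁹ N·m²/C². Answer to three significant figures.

Only the electrostatic force acts, so mechanical energy is conserved: ½mv² = U₁ − U₂ = kQq(1/r₁ − 1/r₂).
U₁ − U₂ = (8.99×10⁹ N·m²/C²)(7.15×10⁻⁶ C)(-3.10×10⁻⁶ C)(1/0.719 − 1/0.130) = 1.26 J.
v = √(2·1.26/0.0275) = 9.56 m/s.

9.56 m/s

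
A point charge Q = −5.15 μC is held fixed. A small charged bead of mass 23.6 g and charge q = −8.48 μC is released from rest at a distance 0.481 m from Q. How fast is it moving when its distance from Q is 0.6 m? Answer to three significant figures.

Only the electrostatic force acts, so mechanical energy is conserved: ½mv² = U₁ − U₂ = kQq(1/r₁ − 1/r₂).
U₁ − U₂ = (8.99×10⁹ N·m²/C²)(-5.15×10⁻⁶ C)(-8.48×10⁻⁶ C)(1/0.481 − 1/0.600) = 0.162 J.
v = √(2·0.162/0.0236) = 3.70 m/s.

3.70 m/s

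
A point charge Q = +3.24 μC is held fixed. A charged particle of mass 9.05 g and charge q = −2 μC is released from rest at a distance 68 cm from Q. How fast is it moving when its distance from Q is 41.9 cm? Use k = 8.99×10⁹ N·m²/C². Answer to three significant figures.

Only the electrostatic force acts, so mechanical energy is conserved: ½mv² = U₁ − U₂ = kQq(1/r₁ − 1/r₂).
U₁ − U₂ = (8.99×10⁹ N·m²/C²)(3.24×10⁻⁶ C)(-2.00×10⁻⁶ C)(1/0.680 − 1/0.419) = 0.0534 J.
v = √(2·0.0534/9.05×10⁻³) = 3.43 m/s.

3.43 m/s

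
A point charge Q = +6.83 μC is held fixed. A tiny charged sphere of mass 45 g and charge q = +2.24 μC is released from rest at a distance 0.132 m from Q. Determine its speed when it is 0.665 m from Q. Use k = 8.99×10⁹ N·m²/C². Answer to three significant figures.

Only the electrostatic force acts, so mechanical energy is conserved: ½mv² = U₁ − U₂ = kQq(1/r₁ − 1/r₂).
U₁ − U₂ = (8.99×10⁹ N·m²/C²)(6.83×10⁻⁶ C)(2.24×10⁻⁶ C)(1/0.132 − 1/0.665) = 0.835 J.
v = √(2·0.835/0.0450) = 6.09 m/s.

6.09 m/s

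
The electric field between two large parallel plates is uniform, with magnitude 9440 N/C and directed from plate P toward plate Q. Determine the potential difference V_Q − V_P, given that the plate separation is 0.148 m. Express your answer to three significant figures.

In a uniform field, potential decreases in the direction of E: ΔV = −E·d for a displacement d parallel to E.
Going from P to Q is a displacement of 0.148 m along the field, so V_Q − V_P = −Ed = -1400 V.

-1400 V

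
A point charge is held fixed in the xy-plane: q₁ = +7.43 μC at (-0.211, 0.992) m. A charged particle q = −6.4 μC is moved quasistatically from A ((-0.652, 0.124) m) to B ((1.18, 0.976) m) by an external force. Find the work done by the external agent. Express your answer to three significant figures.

For quasistatic motion the external work equals the change in potential energy: W_ext = qΔV = q(V_B − V_A).
At A: distance to the source charge is 0.974 m; V_A = kq₁/r = 6.86×10⁴ V.
At B: distance to the source charge is 1.39 m; V_B = kq₁/r = 4.80×10⁴ V.
ΔV = V_B − V_A = -2.06×10⁴ V.
W_ext = qΔV = (-6.40×10⁻⁶ C)(-2.06×10⁴ V) = 0.132 J.

0.132 J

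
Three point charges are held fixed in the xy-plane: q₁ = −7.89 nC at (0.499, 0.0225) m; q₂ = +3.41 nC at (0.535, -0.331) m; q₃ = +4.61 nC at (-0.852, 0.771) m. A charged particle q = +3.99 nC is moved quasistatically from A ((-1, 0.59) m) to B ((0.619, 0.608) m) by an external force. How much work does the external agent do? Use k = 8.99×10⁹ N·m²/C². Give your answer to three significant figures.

For quasistatic motion the external work equals the change in potential energy: W_ext = qΔV = q(V_B − V_A).
At A: distances to the source charges are 1.60 m, 1.79 m, 0.234 m; V_A = Σ kqᵢ/rᵢ = 150 V.
At B: distances to the source charges are 0.598 m, 0.943 m, 1.48 m; V_B = Σ kqᵢ/rᵢ = -58.2 V.
ΔV = V_B − V_A = -208 V.
W_ext = qΔV = (3.99×10⁻⁹ C)(-208 V) = -8.31×10⁻⁷ J.

-8.31×10⁻⁷ J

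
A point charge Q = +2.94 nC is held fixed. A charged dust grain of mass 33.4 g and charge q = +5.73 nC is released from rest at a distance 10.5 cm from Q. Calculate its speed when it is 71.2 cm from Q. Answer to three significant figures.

Only the electrostatic force acts, so mechanical energy is conserved: ½mv² = U₁ − U₂ = kQq(1/r₁ − 1/r₂).
U₁ − U₂ = (8.99×10⁹ N·m²/C²)(2.94×10⁻⁹ C)(5.73×10⁻⁹ C)(1/0.105 − 1/0.712) = 1.23×10⁻⁶ J.
v = √(2·1.23×10⁻⁶/0.0334) = 8.58×10⁻³ m/s.

8.58×10⁻³ m/s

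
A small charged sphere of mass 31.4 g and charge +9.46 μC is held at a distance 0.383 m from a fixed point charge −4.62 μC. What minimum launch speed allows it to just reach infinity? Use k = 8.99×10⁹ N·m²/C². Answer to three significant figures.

To just escape, total mechanical energy must reach zero at infinity: ½mv²_min + U = 0, so ½mv²_min = −U = |kQq|/r.
|U| = |kQq|/r = (8.99×10⁹ N·m²/C²)(4.62×10⁻⁶)(9.46×10⁻⁶)/(0.383) = 1.03 J.
v_min = √(2|U|/m) = √(2·1.03/0.0314) = 8.08 m/s.

8.08 m/s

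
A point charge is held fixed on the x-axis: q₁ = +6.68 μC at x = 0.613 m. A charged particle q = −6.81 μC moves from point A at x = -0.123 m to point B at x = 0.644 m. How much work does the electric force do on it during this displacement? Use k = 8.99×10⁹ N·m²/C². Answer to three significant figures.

12.6 J

The work done by the electric force is W_field = −ΔU = −q(V_B − V_A) = q(V_A − V_B).
At A: distance to the source charge is 0.736 m; V_A = kq₁/r = 8.16×10⁴ V.
At B: distance to the source charge is 0.0310 m; V_B = kq₁/r = 1.94×10⁶ V.
ΔV = V_B − V_A = 1.86×10⁶ V.
W_field = −qΔV = −(-6.81×10⁻⁶ C)(1.86×10⁶ V) = 12.6 J.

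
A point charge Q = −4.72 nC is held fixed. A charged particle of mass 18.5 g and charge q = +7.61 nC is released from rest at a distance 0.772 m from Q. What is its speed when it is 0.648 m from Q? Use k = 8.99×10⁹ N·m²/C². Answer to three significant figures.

Only the electrostatic force acts, so mechanical energy is conserved: ½mv² = U₁ − U₂ = kQq(1/r₁ − 1/r₂).
U₁ − U₂ = (8.99×10⁹ N·m²/C²)(-4.72×10⁻⁹ C)(7.61×10⁻⁹ C)(1/0.772 − 1/0.648) = 8.00×10⁻⁸ J.
v = √(2·8.00×10⁻⁸/0.0185) = 2.94×10⁻³ m/s.

2.94×10⁻³ m/s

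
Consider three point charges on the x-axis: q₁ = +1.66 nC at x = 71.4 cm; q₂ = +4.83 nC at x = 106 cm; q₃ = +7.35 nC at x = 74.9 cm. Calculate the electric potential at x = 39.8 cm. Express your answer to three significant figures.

The total potential is the scalar sum of each charge's contribution, V = Σ kqᵢ/rᵢ.
Distances from the field point to each charge: r₁ = 0.316 m, r₂ = 0.662 m, r₃ = 0.351 m.
V = k[(1.66×10⁻⁹)/(0.316) + (4.83×10⁻⁹)/(0.662) + (7.35×10⁻⁹)/(0.351)] = 301 V.

301 V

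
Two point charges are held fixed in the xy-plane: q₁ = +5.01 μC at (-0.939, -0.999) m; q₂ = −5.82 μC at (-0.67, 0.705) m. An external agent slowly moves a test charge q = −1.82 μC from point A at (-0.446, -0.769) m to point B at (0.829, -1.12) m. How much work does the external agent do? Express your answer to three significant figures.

0.0809 J

For quasistatic motion the external work equals the change in potential energy: W_ext = qΔV = q(V_B − V_A).
At A: distances to the source charges are 0.544 m, 1.49 m; V_A = Σ kqᵢ/rᵢ = 4.77×10⁴ V.
At B: distances to the source charges are 1.77 m, 2.36 m; V_B = Σ kqᵢ/rᵢ = 3260 V.
ΔV = V_B − V_A = -4.44×10⁴ V.
W_ext = qΔV = (-1.82×10⁻⁶ C)(-4.44×10⁴ V) = 0.0809 J.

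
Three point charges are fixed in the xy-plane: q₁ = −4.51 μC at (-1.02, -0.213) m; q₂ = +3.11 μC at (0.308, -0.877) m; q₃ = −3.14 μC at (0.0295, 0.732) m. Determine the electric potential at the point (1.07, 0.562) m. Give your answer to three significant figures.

Electric potential is a scalar, so the contributions from each charge add algebraically: V = Σ kqᵢ/rᵢ.
Distances from the field point to each charge: r₁ = 2.23 m, r₂ = 1.63 m, r₃ = 1.05 m.
V = k[(-4.51×10⁻⁶)/(2.23) + (3.11×10⁻⁶)/(1.63) + (-3.14×10⁻⁶)/(1.05)] = -2.78×10⁴ V.

-2.78×10⁴ V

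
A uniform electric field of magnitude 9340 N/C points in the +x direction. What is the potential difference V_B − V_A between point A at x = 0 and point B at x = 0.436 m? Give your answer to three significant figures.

-4070 V

In a uniform field, potential decreases in the direction of E: V_B − V_A = −E·Δx.
V_B − V_A = −(9340 V/m)(0.436 m) = -4070 V.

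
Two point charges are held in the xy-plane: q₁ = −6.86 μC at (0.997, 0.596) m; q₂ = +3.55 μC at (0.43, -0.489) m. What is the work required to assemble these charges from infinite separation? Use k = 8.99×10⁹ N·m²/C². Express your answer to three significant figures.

-0.179 J

The work to assemble the configuration equals its total potential energy, U = Σ kqᵢqⱼ/rᵢⱼ over all pairs.
Pair separations: r₁₂ = 1.22 m.
U = (-0.179) = -0.179 J.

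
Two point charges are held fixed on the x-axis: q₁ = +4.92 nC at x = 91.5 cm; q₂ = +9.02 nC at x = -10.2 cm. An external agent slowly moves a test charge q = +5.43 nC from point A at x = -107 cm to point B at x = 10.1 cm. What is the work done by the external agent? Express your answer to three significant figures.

1.89×10⁻⁶ J

For quasistatic motion the external work equals the change in potential energy: W_ext = qΔV = q(V_B − V_A).
At A: distances to the source charges are 1.99 m, 0.968 m; V_A = Σ kqᵢ/rᵢ = 106 V.
At B: distances to the source charges are 0.814 m, 0.203 m; V_B = Σ kqᵢ/rᵢ = 454 V.
ΔV = V_B − V_A = 348 V.
W_ext = qΔV = (5.43×10⁻⁹ C)(348 V) = 1.89×10⁻⁶ J.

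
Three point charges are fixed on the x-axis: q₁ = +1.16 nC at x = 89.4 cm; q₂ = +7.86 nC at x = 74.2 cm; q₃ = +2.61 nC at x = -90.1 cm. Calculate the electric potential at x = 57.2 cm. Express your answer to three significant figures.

Electric potential is a scalar, so the contributions from each charge add algebraically: V = Σ kqᵢ/rᵢ.
Distances from the field point to each charge: r₁ = 0.322 m, r₂ = 0.170 m, r₃ = 1.47 m.
V = k[(1.16×10⁻⁹)/(0.322) + (7.86×10⁻⁹)/(0.170) + (2.61×10⁻⁹)/(1.47)] = 464 V.

464 V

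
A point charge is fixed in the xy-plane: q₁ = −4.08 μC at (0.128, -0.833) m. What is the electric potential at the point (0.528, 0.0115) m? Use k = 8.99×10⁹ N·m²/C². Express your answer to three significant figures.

Electric potential is a scalar, so the contributions from each charge add algebraically: V = Σ kqᵢ/rᵢ.
Distances from the field point to each charge: r₁ = 0.934 m.
V = k[(-4.08×10⁻⁶)/(0.934)] = -3.93×10⁴ V.

-3.93×10⁴ V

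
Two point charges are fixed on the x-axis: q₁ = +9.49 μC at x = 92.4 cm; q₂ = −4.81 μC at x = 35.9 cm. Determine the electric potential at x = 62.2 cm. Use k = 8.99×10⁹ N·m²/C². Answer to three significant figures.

1.18×10⁵ V

Electric potential is a scalar, so the contributions from each charge add algebraically: V = Σ kqᵢ/rᵢ.
Distances from the field point to each charge: r₁ = 0.302 m, r₂ = 0.263 m.
V = k[(9.49×10⁻⁶)/(0.302) + (-4.81×10⁻⁶)/(0.263)] = 1.18×10⁵ V.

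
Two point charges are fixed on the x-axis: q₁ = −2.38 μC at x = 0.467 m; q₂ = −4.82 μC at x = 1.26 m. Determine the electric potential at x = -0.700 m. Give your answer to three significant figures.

The total potential is the scalar sum of each charge's contribution, V = Σ kqᵢ/rᵢ.
Distances from the field point to each charge: r₁ = 1.17 m, r₂ = 1.96 m.
V = k[(-2.38×10⁻⁶)/(1.17) + (-4.82×10⁻⁶)/(1.96)] = -4.04×10⁴ V.

-4.04×10⁴ V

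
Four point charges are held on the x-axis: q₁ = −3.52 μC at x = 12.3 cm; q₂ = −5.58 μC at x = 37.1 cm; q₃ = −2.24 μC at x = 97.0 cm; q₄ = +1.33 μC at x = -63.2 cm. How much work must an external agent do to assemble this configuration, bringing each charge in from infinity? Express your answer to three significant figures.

The assembly work is the sum of pairwise potential energies, U = Σ_{i<j} kqᵢqⱼ/rᵢⱼ.
Pair separations: r₁₂ = 0.248 m, r₁₃ = 0.847 m, r₁₄ = 0.755 m, r₂₃ = 0.599 m, r₂₄ = 1.00 m, r₃₄ = 1.60 m.
Summing all 6 pair terms gives U = 0.844 J.

0.844 J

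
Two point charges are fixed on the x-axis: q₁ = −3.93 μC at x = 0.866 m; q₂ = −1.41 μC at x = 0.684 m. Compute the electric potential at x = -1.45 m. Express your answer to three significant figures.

The total potential is the scalar sum of each charge's contribution, V = Σ kqᵢ/rᵢ.
Distances from the field point to each charge: r₁ = 2.32 m, r₂ = 2.13 m.
V = k[(-3.93×10⁻⁶)/(2.32) + (-1.41×10⁻⁶)/(2.13)] = -2.12×10⁴ V.

-2.12×10⁴ V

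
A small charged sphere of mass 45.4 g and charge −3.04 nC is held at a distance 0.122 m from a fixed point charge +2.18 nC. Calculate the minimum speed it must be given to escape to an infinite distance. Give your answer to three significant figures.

4.64×10⁻³ m/s

To just escape, total mechanical energy must reach zero at infinity: ½mv²_min + U = 0, so ½mv²_min = −U = |kQq|/r.
|U| = |kQq|/r = (8.99×10⁹ N·m²/C²)(2.18×10⁻⁹)(3.04×10⁻⁹)/(0.122) = 4.88×10⁻⁷ J.
v_min = √(2|U|/m) = √(2·4.88×10⁻⁷/0.0454) = 4.64×10⁻³ m/s.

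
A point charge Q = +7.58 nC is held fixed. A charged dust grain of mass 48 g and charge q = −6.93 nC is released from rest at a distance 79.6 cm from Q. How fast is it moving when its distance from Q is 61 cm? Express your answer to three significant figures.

2.75×10⁻³ m/s

Only the electrostatic force acts, so mechanical energy is conserved: ½mv² = U₁ − U₂ = kQq(1/r₁ − 1/r₂).
U₁ − U₂ = (8.99×10⁹ N·m²/C²)(7.58×10⁻⁹ C)(-6.93×10⁻⁹ C)(1/0.796 − 1/0.610) = 1.81×10⁻⁷ J.
v = √(2·1.81×10⁻⁷/0.0480) = 2.75×10⁻³ m/s.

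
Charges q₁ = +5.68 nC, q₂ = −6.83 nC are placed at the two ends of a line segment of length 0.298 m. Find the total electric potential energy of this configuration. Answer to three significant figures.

-1.17×10⁻⁶ J

The assembly work is the sum of pairwise potential energies, U = Σ_{i<j} kqᵢqⱼ/rᵢⱼ.
The separation is r = 0.298 m.
U = (-1.17×10⁻⁶) = -1.17×10⁻⁶ J.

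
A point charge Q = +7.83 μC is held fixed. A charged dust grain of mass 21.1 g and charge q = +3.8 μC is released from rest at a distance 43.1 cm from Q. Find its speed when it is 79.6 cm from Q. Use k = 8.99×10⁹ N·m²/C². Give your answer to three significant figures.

Only the electrostatic force acts, so mechanical energy is conserved: ½mv² = U₁ − U₂ = kQq(1/r₁ − 1/r₂).
U₁ − U₂ = (8.99×10⁹ N·m²/C²)(7.83×10⁻⁶ C)(3.80×10⁻⁶ C)(1/0.431 − 1/0.796) = 0.285 J.
v = √(2·0.285/0.0211) = 5.19 m/s.

5.19 m/s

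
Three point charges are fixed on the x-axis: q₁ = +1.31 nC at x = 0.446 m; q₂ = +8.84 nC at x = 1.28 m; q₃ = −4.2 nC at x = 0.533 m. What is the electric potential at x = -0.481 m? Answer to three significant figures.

The total potential is the scalar sum of each charge's contribution, V = Σ kqᵢ/rᵢ.
Distances from the field point to each charge: r₁ = 0.927 m, r₂ = 1.76 m, r₃ = 1.01 m.
V = k[(1.31×10⁻⁹)/(0.927) + (8.84×10⁻⁹)/(1.76) + (-4.20×10⁻⁹)/(1.01)] = 20.6 V.

20.6 V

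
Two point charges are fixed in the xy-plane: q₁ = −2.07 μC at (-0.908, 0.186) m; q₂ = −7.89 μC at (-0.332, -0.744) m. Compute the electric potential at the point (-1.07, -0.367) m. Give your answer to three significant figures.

Electric potential is a scalar, so the contributions from each charge add algebraically: V = Σ kqᵢ/rᵢ.
Distances from the field point to each charge: r₁ = 0.576 m, r₂ = 0.829 m.
V = k[(-2.07×10⁻⁶)/(0.576) + (-7.89×10⁻⁶)/(0.829)] = -1.18×10⁵ V.

-1.18×10⁵ V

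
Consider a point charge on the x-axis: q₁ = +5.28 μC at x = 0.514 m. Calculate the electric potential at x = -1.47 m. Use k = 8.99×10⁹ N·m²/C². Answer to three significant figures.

Electric potential is a scalar, so the contributions from each charge add algebraically: V = Σ kqᵢ/rᵢ.
V = k[(5.28×10⁻⁶)/(1.98)] = 2.39×10⁴ V.

2.39×10⁴ V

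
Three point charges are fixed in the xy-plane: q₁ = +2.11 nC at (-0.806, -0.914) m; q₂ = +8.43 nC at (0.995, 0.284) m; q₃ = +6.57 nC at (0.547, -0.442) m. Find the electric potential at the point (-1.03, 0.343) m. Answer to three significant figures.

85.8 V

The total potential is the scalar sum of each charge's contribution, V = Σ kqᵢ/rᵢ.
Distances from the field point to each charge: r₁ = 1.28 m, r₂ = 2.03 m, r₃ = 1.76 m.
V = k[(2.11×10⁻⁹)/(1.28) + (8.43×10⁻⁹)/(2.03) + (6.57×10⁻⁹)/(1.76)] = 85.8 V.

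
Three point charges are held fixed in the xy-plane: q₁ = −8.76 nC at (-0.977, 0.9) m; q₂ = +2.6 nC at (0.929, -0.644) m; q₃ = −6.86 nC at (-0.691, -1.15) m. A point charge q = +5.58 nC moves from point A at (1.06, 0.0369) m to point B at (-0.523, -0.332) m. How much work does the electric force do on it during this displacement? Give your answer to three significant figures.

The work done by the electric force is W_field = −ΔU = −q(V_B − V_A) = q(V_A − V_B).
At A: distances to the source charges are 2.21 m, 0.693 m, 2.12 m; V_A = Σ kqᵢ/rᵢ = -31.0 V.
At B: distances to the source charges are 1.31 m, 1.49 m, 0.835 m; V_B = Σ kqᵢ/rᵢ = -118 V.
ΔV = V_B − V_A = -87.1 V.
W_field = −qΔV = −(5.58×10⁻⁹ C)(-87.1 V) = 4.86×10⁻⁷ J.

4.86×10⁻⁷ J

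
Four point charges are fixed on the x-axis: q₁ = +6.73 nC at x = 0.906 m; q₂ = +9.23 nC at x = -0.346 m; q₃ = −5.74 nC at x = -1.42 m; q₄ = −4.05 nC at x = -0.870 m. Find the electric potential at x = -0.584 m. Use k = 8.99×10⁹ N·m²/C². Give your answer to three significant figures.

Electric potential is a scalar, so the contributions from each charge add algebraically: V = Σ kqᵢ/rᵢ.
Distances from the field point to each charge: r₁ = 1.49 m, r₂ = 0.238 m, r₃ = 0.836 m, r₄ = 0.286 m.
V = k[(6.73×10⁻⁹)/(1.49) + (9.23×10⁻⁹)/(0.238) + (-5.74×10⁻⁹)/(0.836) + (-4.05×10⁻⁹)/(0.286)] = 200 V.

200 V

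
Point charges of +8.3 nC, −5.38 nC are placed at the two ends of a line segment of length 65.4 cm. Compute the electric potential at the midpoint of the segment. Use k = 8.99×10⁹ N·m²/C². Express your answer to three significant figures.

The total potential is the scalar sum of each charge's contribution, V = Σ kqᵢ/rᵢ.
Each charge is 0.327 m from the midpoint.
V = k[(8.30×10⁻⁹)/(0.327) + (-5.38×10⁻⁹)/(0.327)] = 80.3 V.

80.3 V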